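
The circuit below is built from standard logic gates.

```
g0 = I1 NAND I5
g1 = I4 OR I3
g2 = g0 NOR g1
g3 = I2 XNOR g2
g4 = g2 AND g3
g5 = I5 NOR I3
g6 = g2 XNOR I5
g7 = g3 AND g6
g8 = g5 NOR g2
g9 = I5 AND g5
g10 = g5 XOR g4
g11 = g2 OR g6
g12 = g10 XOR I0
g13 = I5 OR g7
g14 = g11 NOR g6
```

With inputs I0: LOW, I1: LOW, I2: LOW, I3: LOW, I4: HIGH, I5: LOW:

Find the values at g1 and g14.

g0 = I1 NAND I5 = LOW NAND LOW = HIGH
g1 = I4 OR I3 = HIGH OR LOW = HIGH
g2 = g0 NOR g1 = HIGH NOR HIGH = LOW
g6 = g2 XNOR I5 = LOW XNOR LOW = HIGH
g11 = g2 OR g6 = LOW OR HIGH = HIGH
g14 = g11 NOR g6 = HIGH NOR HIGH = LOW

g1 = HIGH; g14 = LOW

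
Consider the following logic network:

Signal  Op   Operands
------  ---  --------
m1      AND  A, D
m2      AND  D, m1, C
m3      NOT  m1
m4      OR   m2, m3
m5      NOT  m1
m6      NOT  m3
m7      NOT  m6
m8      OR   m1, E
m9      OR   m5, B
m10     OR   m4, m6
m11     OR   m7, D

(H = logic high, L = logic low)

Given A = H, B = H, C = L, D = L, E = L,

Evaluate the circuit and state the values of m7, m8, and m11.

m7 = H, m8 = L, m11 = H

m1 = A AND D = H AND L = L
m3 = NOT m1 = NOT L = H
m6 = NOT m3 = NOT H = L
m7 = NOT m6 = NOT L = H
m8 = m1 OR E = L OR L = L
m11 = m7 OR D = H OR L = H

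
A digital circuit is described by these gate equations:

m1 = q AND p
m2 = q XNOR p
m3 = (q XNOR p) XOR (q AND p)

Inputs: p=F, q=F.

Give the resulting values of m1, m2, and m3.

m1 = F, m2 = T, m3 = T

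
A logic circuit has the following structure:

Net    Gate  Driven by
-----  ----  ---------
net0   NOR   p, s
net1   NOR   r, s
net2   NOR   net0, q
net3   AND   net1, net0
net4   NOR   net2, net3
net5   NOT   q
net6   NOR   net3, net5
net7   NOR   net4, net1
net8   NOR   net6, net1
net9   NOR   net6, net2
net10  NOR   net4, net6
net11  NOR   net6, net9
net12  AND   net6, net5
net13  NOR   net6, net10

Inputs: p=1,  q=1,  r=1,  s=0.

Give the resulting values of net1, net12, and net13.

net0 = p NOR s = 1 NOR 0 = 0
net1 = r NOR s = 1 NOR 0 = 0
net2 = net0 NOR q = 0 NOR 1 = 0
net3 = net1 AND net0 = 0 AND 0 = 0
net4 = net2 NOR net3 = 0 NOR 0 = 1
net5 = NOT q = NOT 1 = 0
net6 = net3 NOR net5 = 0 NOR 0 = 1
net10 = net4 NOR net6 = 1 NOR 1 = 0
net12 = net6 AND net5 = 1 AND 0 = 0
net13 = net6 NOR net10 = 1 NOR 0 = 0

net1 = 0, net12 = 0, net13 = 0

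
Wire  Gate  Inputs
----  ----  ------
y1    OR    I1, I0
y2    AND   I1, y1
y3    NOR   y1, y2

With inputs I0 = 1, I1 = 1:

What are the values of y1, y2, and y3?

y1 = I1 OR I0 = 1 OR 1 = 1
y2 = I1 AND y1 = 1 AND 1 = 1
y3 = y1 NOR y2 = 1 NOR 1 = 0

y1 = 1; y2 = 1; y3 = 0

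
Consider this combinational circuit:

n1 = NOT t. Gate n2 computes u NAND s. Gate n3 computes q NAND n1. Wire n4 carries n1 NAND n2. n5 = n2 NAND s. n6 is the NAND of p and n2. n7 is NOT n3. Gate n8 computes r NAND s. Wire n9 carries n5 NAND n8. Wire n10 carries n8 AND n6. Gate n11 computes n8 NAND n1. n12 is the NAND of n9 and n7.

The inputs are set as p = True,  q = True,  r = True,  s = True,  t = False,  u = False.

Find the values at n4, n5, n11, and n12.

n4 = False  n5 = False  n11 = True  n12 = False

n1 = NOT t = NOT False = True
n2 = u NAND s = False NAND True = True
n3 = q NAND n1 = True NAND True = False
n4 = n1 NAND n2 = True NAND True = False
n5 = n2 NAND s = True NAND True = False
n7 = NOT n3 = NOT False = True
n8 = r NAND s = True NAND True = False
n9 = n5 NAND n8 = False NAND False = True
n11 = n8 NAND n1 = False NAND True = True
n12 = n9 NAND n7 = True NAND True = False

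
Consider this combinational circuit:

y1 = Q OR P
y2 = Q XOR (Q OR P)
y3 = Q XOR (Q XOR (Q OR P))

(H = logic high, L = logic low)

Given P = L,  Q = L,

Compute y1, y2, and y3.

y1 = L, y2 = L, y3 = L

y1 = L OR L = L
y2 = L XOR (L OR L) = L
y3 = L XOR (L XOR (L OR L)) = L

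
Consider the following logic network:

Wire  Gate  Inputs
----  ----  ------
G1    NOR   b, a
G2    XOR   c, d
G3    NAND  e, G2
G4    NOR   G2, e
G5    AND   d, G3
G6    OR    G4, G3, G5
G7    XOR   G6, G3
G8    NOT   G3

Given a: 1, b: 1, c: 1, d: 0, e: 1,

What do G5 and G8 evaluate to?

G5 = 0; G8 = 1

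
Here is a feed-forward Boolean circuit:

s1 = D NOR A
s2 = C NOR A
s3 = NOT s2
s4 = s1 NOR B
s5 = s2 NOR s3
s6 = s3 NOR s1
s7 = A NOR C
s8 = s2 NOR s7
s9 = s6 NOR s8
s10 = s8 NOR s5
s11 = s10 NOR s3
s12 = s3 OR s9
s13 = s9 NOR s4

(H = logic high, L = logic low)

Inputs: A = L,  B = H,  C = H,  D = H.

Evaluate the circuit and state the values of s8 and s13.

s8 = H  s13 = H

s1 = D NOR A = H NOR L = L
s2 = C NOR A = H NOR L = L
s3 = NOT s2 = NOT L = H
s4 = s1 NOR B = L NOR H = L
s6 = s3 NOR s1 = H NOR L = L
s7 = A NOR C = L NOR H = L
s8 = s2 NOR s7 = L NOR L = H
s9 = s6 NOR s8 = L NOR H = L
s13 = s9 NOR s4 = L NOR L = H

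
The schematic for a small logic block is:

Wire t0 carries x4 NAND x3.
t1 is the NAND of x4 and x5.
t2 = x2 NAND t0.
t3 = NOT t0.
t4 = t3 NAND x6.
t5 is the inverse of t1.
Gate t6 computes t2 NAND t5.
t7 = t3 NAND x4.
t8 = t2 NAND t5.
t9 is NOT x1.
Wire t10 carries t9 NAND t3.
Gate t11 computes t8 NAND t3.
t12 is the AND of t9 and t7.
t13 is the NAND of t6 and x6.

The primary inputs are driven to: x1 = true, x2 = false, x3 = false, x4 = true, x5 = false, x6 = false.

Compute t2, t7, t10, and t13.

t0 = x4 NAND x3 = true NAND false = true
t1 = x4 NAND x5 = true NAND false = true
t2 = x2 NAND t0 = false NAND true = true
t3 = NOT t0 = NOT true = false
t5 = NOT t1 = NOT true = false
t6 = t2 NAND t5 = true NAND false = true
t7 = t3 NAND x4 = false NAND true = true
t9 = NOT x1 = NOT true = false
t10 = t9 NAND t3 = false NAND false = true
t13 = t6 NAND x6 = true NAND false = true

t2 = true, t7 = true, t10 = true, t13 = true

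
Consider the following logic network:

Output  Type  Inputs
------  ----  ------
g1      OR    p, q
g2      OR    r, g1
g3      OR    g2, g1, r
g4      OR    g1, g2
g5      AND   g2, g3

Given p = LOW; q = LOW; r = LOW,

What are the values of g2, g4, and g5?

g2 = LOW, g4 = LOW, g5 = LOW

g1 = p OR q = LOW OR LOW = LOW
g2 = r OR g1 = LOW OR LOW = LOW
g3 = g2 OR g1 OR r = LOW OR LOW OR LOW = LOW
g4 = g1 OR g2 = LOW OR LOW = LOW
g5 = g2 AND g3 = LOW AND LOW = LOW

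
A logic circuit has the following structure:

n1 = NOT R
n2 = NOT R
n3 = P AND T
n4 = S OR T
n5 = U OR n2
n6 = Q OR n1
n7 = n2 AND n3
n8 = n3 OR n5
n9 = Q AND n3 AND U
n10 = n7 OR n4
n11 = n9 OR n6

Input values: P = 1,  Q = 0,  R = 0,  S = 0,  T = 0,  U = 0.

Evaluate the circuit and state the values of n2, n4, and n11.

n2 = 1  n4 = 0  n11 = 1

n1 = NOT R = NOT 0 = 1
n2 = NOT R = NOT 0 = 1
n3 = P AND T = 1 AND 0 = 0
n4 = S OR T = 0 OR 0 = 0
n6 = Q OR n1 = 0 OR 1 = 1
n9 = Q AND n3 AND U = 0 AND 0 AND 0 = 0
n11 = n9 OR n6 = 0 OR 1 = 1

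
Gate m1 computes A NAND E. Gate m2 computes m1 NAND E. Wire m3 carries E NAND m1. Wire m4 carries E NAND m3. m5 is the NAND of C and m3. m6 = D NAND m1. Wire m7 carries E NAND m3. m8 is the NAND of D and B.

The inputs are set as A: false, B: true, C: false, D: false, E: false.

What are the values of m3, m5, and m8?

m1 = A NAND E = false NAND false = true
m3 = E NAND m1 = false NAND true = true
m5 = C NAND m3 = false NAND true = true
m8 = D NAND B = false NAND true = true

m3 = true, m5 = true, m8 = true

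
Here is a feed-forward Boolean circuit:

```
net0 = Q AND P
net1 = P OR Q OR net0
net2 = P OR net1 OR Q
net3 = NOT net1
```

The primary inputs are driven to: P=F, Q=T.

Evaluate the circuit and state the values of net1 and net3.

net0 = Q AND P = T AND F = F
net1 = P OR Q OR net0 = F OR T OR F = T
net3 = NOT net1 = NOT T = F

net1 = T; net3 = F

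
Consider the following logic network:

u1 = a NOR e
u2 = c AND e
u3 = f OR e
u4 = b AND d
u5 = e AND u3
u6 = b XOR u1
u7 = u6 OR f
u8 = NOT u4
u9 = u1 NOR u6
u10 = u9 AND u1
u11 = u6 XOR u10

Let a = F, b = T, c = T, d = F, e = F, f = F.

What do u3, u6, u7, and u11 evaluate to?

u1 = a NOR e = F NOR F = T
u3 = f OR e = F OR F = F
u6 = b XOR u1 = T XOR T = F
u7 = u6 OR f = F OR F = F
u9 = u1 NOR u6 = T NOR F = F
u10 = u9 AND u1 = F AND T = F
u11 = u6 XOR u10 = F XOR F = F

u3 = F; u6 = F; u7 = F; u11 = F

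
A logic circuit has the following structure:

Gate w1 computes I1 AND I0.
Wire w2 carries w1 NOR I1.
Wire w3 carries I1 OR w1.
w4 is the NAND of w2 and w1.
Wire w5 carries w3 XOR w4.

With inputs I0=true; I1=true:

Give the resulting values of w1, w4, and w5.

w1 = true, w4 = true, w5 = false

w1 = I1 AND I0 = true AND true = true
w2 = w1 NOR I1 = true NOR true = false
w3 = I1 OR w1 = true OR true = true
w4 = w2 NAND w1 = false NAND true = true
w5 = w3 XOR w4 = true XOR true = false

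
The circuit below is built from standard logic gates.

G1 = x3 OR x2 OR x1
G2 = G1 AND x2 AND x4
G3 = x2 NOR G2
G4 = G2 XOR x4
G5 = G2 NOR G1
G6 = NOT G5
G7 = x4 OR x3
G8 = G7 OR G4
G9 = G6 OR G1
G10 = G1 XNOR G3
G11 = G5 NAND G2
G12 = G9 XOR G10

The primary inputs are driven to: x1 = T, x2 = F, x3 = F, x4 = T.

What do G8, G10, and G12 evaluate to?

G8 = T; G10 = T; G12 = F

G1 = x3 OR x2 OR x1 = F OR F OR T = T
G2 = G1 AND x2 AND x4 = T AND F AND T = F
G3 = x2 NOR G2 = F NOR F = T
G4 = G2 XOR x4 = F XOR T = T
G5 = G2 NOR G1 = F NOR T = F
G6 = NOT G5 = NOT F = T
G7 = x4 OR x3 = T OR F = T
G8 = G7 OR G4 = T OR T = T
G9 = G6 OR G1 = T OR T = T
G10 = G1 XNOR G3 = T XNOR T = T
G12 = G9 XOR G10 = T XOR T = F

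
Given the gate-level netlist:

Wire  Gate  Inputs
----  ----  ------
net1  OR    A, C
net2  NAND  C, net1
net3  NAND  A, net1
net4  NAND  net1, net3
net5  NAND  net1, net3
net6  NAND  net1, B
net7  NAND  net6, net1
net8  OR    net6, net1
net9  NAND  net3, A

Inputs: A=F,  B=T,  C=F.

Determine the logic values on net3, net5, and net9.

net1 = A OR C = F OR F = F
net3 = A NAND net1 = F NAND F = T
net5 = net1 NAND net3 = F NAND T = T
net9 = net3 NAND A = T NAND F = T

net3 = T  net5 = T  net9 = T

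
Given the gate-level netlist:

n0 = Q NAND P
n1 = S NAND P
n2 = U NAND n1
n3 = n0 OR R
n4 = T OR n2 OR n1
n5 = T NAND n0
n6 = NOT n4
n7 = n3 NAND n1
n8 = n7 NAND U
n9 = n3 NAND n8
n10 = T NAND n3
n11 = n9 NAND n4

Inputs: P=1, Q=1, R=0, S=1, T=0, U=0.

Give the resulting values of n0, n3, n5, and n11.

n0 = Q NAND P = 1 NAND 1 = 0
n1 = S NAND P = 1 NAND 1 = 0
n2 = U NAND n1 = 0 NAND 0 = 1
n3 = n0 OR R = 0 OR 0 = 0
n4 = T OR n2 OR n1 = 0 OR 1 OR 0 = 1
n5 = T NAND n0 = 0 NAND 0 = 1
n7 = n3 NAND n1 = 0 NAND 0 = 1
n8 = n7 NAND U = 1 NAND 0 = 1
n9 = n3 NAND n8 = 0 NAND 1 = 1
n11 = n9 NAND n4 = 1 NAND 1 = 0

n0 = 0, n3 = 0, n5 = 1, n11 = 0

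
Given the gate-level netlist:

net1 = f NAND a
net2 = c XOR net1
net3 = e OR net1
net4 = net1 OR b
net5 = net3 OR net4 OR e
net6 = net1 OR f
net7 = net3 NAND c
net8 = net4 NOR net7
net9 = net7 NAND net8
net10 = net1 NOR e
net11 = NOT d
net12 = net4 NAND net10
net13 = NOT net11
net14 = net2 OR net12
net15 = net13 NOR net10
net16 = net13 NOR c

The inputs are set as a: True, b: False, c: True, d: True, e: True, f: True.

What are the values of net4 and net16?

net1 = f NAND a = True NAND True = False
net4 = net1 OR b = False OR False = False
net11 = NOT d = NOT True = False
net13 = NOT net11 = NOT False = True
net16 = net13 NOR c = True NOR True = False

net4 = False  net16 = False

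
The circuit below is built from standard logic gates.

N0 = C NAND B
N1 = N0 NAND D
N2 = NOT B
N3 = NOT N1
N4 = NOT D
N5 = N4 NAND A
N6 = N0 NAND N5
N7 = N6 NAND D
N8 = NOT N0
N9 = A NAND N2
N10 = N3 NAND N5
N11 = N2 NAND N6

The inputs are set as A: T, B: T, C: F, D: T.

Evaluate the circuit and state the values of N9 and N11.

N9 = T; N11 = T

N0 = C NAND B = F NAND T = T
N2 = NOT B = NOT T = F
N4 = NOT D = NOT T = F
N5 = N4 NAND A = F NAND T = T
N6 = N0 NAND N5 = T NAND T = F
N9 = A NAND N2 = T NAND F = T
N11 = N2 NAND N6 = F NAND F = T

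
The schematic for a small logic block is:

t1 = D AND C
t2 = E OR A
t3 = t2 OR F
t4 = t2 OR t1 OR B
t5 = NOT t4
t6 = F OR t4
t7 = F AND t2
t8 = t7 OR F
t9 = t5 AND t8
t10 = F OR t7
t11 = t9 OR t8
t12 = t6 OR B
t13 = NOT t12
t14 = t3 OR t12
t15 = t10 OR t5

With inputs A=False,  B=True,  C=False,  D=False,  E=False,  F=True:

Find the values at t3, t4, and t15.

t3 = True, t4 = True, t15 = True

t1 = D AND C = False AND False = False
t2 = E OR A = False OR False = False
t3 = t2 OR F = False OR True = True
t4 = t2 OR t1 OR B = False OR False OR True = True
t5 = NOT t4 = NOT True = False
t7 = F AND t2 = True AND False = False
t10 = F OR t7 = True OR False = True
t15 = t10 OR t5 = True OR False = True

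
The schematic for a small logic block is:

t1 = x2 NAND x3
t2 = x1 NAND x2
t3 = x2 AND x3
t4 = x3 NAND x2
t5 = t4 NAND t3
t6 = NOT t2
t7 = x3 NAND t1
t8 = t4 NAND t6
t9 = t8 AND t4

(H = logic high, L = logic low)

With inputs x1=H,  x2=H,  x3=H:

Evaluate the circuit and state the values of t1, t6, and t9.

t1 = L; t6 = H; t9 = L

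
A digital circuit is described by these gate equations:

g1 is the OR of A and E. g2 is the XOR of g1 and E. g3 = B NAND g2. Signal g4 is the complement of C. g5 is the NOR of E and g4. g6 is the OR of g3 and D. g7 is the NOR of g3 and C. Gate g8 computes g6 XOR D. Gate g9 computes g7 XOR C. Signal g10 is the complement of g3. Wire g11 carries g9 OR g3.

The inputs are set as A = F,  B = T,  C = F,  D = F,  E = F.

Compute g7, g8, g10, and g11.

g7 = F  g8 = T  g10 = F  g11 = T

g1 = A OR E = F OR F = F
g2 = g1 XOR E = F XOR F = F
g3 = B NAND g2 = T NAND F = T
g6 = g3 OR D = T OR F = T
g7 = g3 NOR C = T NOR F = F
g8 = g6 XOR D = T XOR F = T
g9 = g7 XOR C = F XOR F = F
g10 = NOT g3 = NOT T = F
g11 = g9 OR g3 = F OR T = T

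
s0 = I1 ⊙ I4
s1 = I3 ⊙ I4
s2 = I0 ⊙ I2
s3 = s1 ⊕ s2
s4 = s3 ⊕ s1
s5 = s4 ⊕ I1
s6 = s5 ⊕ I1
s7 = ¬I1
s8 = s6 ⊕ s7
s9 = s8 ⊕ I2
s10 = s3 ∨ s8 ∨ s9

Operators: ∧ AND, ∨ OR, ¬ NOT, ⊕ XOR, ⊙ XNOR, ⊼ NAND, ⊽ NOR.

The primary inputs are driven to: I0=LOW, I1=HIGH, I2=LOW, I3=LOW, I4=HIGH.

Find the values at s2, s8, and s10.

s1 = I3 XNOR I4 = LOW XNOR HIGH = LOW
s2 = I0 XNOR I2 = LOW XNOR LOW = HIGH
s3 = s1 XOR s2 = LOW XOR HIGH = HIGH
s4 = s3 XOR s1 = HIGH XOR LOW = HIGH
s5 = s4 XOR I1 = HIGH XOR HIGH = LOW
s6 = s5 XOR I1 = LOW XOR HIGH = HIGH
s7 = NOT I1 = NOT HIGH = LOW
s8 = s6 XOR s7 = HIGH XOR LOW = HIGH
s9 = s8 XOR I2 = HIGH XOR LOW = HIGH
s10 = s3 OR s8 OR s9 = HIGH OR HIGH OR HIGH = HIGH

s2 = HIGH; s8 = HIGH; s10 = HIGH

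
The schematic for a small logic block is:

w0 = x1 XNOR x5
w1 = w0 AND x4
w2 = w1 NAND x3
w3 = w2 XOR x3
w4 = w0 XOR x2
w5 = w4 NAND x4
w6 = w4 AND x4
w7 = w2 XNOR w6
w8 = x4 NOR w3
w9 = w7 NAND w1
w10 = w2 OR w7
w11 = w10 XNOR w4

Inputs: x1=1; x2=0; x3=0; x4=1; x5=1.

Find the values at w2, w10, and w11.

w0 = x1 XNOR x5 = 1 XNOR 1 = 1
w1 = w0 AND x4 = 1 AND 1 = 1
w2 = w1 NAND x3 = 1 NAND 0 = 1
w4 = w0 XOR x2 = 1 XOR 0 = 1
w6 = w4 AND x4 = 1 AND 1 = 1
w7 = w2 XNOR w6 = 1 XNOR 1 = 1
w10 = w2 OR w7 = 1 OR 1 = 1
w11 = w10 XNOR w4 = 1 XNOR 1 = 1

w2 = 1, w10 = 1, w11 = 1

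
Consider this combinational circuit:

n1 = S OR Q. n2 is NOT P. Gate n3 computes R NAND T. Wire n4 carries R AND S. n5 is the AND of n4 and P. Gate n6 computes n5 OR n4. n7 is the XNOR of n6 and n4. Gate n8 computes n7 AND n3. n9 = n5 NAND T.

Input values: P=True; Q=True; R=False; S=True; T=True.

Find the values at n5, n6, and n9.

n5 = False, n6 = False, n9 = True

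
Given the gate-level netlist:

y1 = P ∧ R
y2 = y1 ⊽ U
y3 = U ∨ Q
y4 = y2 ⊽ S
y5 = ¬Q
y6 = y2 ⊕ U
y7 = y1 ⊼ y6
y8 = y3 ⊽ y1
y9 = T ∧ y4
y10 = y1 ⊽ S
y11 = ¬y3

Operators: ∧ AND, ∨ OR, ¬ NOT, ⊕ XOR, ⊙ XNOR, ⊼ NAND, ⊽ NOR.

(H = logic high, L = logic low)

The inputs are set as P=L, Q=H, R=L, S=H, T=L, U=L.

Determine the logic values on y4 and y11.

y4 = L  y11 = L

y1 = P AND R = L AND L = L
y2 = y1 NOR U = L NOR L = H
y3 = U OR Q = L OR H = H
y4 = y2 NOR S = H NOR H = L
y11 = NOT y3 = NOT H = L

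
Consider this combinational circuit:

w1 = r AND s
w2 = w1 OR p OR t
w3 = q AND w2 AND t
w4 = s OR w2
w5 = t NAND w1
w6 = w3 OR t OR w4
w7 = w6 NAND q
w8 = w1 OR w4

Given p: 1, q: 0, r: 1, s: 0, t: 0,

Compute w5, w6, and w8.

w1 = r AND s = 1 AND 0 = 0
w2 = w1 OR p OR t = 0 OR 1 OR 0 = 1
w3 = q AND w2 AND t = 0 AND 1 AND 0 = 0
w4 = s OR w2 = 0 OR 1 = 1
w5 = t NAND w1 = 0 NAND 0 = 1
w6 = w3 OR t OR w4 = 0 OR 0 OR 1 = 1
w8 = w1 OR w4 = 0 OR 1 = 1

w5 = 1  w6 = 1  w8 = 1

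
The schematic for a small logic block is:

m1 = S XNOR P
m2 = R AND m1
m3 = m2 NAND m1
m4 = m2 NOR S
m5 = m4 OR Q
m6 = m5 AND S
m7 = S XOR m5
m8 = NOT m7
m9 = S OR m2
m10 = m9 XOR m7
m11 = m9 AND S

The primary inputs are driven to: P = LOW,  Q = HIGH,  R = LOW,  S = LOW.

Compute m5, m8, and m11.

m5 = HIGH, m8 = LOW, m11 = LOW

m1 = S XNOR P = LOW XNOR LOW = HIGH
m2 = R AND m1 = LOW AND HIGH = LOW
m4 = m2 NOR S = LOW NOR LOW = HIGH
m5 = m4 OR Q = HIGH OR HIGH = HIGH
m7 = S XOR m5 = LOW XOR HIGH = HIGH
m8 = NOT m7 = NOT HIGH = LOW
m9 = S OR m2 = LOW OR LOW = LOW
m11 = m9 AND S = LOW AND LOW = LOW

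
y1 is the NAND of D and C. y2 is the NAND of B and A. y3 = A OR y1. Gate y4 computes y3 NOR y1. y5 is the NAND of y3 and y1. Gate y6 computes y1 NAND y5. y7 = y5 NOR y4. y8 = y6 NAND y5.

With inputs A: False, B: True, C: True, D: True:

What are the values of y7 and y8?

y7 = False  y8 = False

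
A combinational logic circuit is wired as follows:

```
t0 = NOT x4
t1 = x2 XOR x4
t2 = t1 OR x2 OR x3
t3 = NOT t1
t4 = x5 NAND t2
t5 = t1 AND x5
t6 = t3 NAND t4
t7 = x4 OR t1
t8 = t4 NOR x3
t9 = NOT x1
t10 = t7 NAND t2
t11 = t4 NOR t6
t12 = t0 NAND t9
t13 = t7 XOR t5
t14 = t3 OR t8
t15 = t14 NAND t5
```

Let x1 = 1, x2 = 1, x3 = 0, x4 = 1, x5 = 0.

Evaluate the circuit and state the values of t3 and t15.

t3 = 1, t15 = 1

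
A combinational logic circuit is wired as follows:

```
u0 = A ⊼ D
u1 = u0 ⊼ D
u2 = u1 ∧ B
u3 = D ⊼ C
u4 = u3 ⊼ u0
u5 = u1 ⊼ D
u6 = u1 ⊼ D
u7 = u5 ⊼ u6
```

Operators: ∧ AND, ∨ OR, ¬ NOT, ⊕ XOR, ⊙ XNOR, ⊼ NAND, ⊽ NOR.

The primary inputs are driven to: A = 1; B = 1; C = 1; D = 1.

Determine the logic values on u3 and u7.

u0 = A NAND D = 1 NAND 1 = 0
u1 = u0 NAND D = 0 NAND 1 = 1
u3 = D NAND C = 1 NAND 1 = 0
u5 = u1 NAND D = 1 NAND 1 = 0
u6 = u1 NAND D = 1 NAND 1 = 0
u7 = u5 NAND u6 = 0 NAND 0 = 1

u3 = 0, u7 = 1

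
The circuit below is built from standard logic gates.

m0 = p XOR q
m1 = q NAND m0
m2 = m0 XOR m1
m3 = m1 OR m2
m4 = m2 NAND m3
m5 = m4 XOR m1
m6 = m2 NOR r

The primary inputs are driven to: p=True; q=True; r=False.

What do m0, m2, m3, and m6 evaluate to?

m0 = False, m2 = True, m3 = True, m6 = False

m0 = p XOR q = True XOR True = False
m1 = q NAND m0 = True NAND False = True
m2 = m0 XOR m1 = False XOR True = True
m3 = m1 OR m2 = True OR True = True
m6 = m2 NOR r = True NOR False = False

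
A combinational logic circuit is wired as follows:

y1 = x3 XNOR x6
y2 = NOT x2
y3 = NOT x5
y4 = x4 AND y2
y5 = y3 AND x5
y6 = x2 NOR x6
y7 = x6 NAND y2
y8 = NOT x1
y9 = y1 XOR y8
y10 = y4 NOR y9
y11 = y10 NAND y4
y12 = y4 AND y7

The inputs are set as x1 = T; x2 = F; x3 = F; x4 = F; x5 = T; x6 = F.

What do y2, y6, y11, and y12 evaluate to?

y1 = x3 XNOR x6 = F XNOR F = T
y2 = NOT x2 = NOT F = T
y4 = x4 AND y2 = F AND T = F
y6 = x2 NOR x6 = F NOR F = T
y7 = x6 NAND y2 = F NAND T = T
y8 = NOT x1 = NOT T = F
y9 = y1 XOR y8 = T XOR F = T
y10 = y4 NOR y9 = F NOR T = F
y11 = y10 NAND y4 = F NAND F = T
y12 = y4 AND y7 = F AND T = F

y2 = T  y6 = T  y11 = T  y12 = F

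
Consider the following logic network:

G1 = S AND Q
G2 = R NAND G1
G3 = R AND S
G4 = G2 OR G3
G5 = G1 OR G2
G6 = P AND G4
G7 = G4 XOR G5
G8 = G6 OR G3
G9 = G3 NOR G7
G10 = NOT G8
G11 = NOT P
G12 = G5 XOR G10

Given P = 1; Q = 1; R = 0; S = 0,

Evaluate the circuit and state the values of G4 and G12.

G4 = 1; G12 = 1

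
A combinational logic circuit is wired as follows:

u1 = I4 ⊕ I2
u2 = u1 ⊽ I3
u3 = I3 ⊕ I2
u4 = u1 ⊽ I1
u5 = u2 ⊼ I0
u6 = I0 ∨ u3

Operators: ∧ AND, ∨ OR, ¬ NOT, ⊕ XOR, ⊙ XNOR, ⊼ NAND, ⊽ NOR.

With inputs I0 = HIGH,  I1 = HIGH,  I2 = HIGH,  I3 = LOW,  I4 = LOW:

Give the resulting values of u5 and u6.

u1 = I4 XOR I2 = LOW XOR HIGH = HIGH
u2 = u1 NOR I3 = HIGH NOR LOW = LOW
u3 = I3 XOR I2 = LOW XOR HIGH = HIGH
u5 = u2 NAND I0 = LOW NAND HIGH = HIGH
u6 = I0 OR u3 = HIGH OR HIGH = HIGH

u5 = HIGH  u6 = HIGH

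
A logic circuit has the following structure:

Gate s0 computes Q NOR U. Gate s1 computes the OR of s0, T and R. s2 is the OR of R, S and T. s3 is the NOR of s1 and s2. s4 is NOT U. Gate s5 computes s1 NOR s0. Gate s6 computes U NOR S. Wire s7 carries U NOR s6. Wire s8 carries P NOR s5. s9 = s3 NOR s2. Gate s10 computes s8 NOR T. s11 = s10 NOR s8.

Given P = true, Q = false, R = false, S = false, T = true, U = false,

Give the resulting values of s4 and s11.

s0 = Q NOR U = false NOR false = true
s1 = s0 OR T OR R = true OR true OR false = true
s4 = NOT U = NOT false = true
s5 = s1 NOR s0 = true NOR true = false
s8 = P NOR s5 = true NOR false = false
s10 = s8 NOR T = false NOR true = false
s11 = s10 NOR s8 = false NOR false = true

s4 = true  s11 = true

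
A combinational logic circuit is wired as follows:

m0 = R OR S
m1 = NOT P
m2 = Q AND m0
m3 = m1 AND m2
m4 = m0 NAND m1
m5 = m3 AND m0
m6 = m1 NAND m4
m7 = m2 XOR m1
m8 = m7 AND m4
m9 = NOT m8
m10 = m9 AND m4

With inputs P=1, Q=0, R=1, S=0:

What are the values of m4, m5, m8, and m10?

m4 = 1  m5 = 0  m8 = 0  m10 = 1

m0 = R OR S = 1 OR 0 = 1
m1 = NOT P = NOT 1 = 0
m2 = Q AND m0 = 0 AND 1 = 0
m3 = m1 AND m2 = 0 AND 0 = 0
m4 = m0 NAND m1 = 1 NAND 0 = 1
m5 = m3 AND m0 = 0 AND 1 = 0
m7 = m2 XOR m1 = 0 XOR 0 = 0
m8 = m7 AND m4 = 0 AND 1 = 0
m9 = NOT m8 = NOT 0 = 1
m10 = m9 AND m4 = 1 AND 1 = 1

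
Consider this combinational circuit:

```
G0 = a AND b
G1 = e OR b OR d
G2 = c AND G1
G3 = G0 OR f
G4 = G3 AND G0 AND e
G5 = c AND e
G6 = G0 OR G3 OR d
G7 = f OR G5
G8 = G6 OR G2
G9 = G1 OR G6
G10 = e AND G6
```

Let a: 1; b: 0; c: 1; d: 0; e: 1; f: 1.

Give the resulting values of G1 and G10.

G1 = 1, G10 = 1

G0 = a AND b = 1 AND 0 = 0
G1 = e OR b OR d = 1 OR 0 OR 0 = 1
G3 = G0 OR f = 0 OR 1 = 1
G6 = G0 OR G3 OR d = 0 OR 1 OR 0 = 1
G10 = e AND G6 = 1 AND 1 = 1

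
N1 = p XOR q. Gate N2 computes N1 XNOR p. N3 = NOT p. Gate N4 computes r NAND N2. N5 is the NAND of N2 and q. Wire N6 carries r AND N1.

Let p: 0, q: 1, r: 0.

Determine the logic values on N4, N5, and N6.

N4 = 1, N5 = 1, N6 = 0

N1 = p XOR q = 0 XOR 1 = 1
N2 = N1 XNOR p = 1 XNOR 0 = 0
N4 = r NAND N2 = 0 NAND 0 = 1
N5 = N2 NAND q = 0 NAND 1 = 1
N6 = r AND N1 = 0 AND 1 = 0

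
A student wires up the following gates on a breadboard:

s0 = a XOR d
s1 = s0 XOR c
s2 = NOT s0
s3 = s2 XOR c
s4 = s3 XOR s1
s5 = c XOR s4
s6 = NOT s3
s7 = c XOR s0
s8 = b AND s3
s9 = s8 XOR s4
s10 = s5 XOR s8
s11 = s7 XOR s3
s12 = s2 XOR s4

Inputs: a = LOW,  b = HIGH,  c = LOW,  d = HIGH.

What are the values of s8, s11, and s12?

s8 = LOW; s11 = HIGH; s12 = HIGH

s0 = a XOR d = LOW XOR HIGH = HIGH
s1 = s0 XOR c = HIGH XOR LOW = HIGH
s2 = NOT s0 = NOT HIGH = LOW
s3 = s2 XOR c = LOW XOR LOW = LOW
s4 = s3 XOR s1 = LOW XOR HIGH = HIGH
s7 = c XOR s0 = LOW XOR HIGH = HIGH
s8 = b AND s3 = HIGH AND LOW = LOW
s11 = s7 XOR s3 = HIGH XOR LOW = HIGH
s12 = s2 XOR s4 = LOW XOR HIGH = HIGH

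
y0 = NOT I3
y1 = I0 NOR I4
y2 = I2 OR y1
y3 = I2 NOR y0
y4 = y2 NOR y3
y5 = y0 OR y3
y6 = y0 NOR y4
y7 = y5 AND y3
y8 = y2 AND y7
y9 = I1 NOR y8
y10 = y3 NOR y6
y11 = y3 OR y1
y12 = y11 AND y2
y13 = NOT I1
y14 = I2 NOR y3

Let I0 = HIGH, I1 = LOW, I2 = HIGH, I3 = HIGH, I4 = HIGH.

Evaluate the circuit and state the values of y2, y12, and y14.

y2 = HIGH  y12 = LOW  y14 = LOW

y0 = NOT I3 = NOT HIGH = LOW
y1 = I0 NOR I4 = HIGH NOR HIGH = LOW
y2 = I2 OR y1 = HIGH OR LOW = HIGH
y3 = I2 NOR y0 = HIGH NOR LOW = LOW
y11 = y3 OR y1 = LOW OR LOW = LOW
y12 = y11 AND y2 = LOW AND HIGH = LOW
y14 = I2 NOR y3 = HIGH NOR LOW = LOW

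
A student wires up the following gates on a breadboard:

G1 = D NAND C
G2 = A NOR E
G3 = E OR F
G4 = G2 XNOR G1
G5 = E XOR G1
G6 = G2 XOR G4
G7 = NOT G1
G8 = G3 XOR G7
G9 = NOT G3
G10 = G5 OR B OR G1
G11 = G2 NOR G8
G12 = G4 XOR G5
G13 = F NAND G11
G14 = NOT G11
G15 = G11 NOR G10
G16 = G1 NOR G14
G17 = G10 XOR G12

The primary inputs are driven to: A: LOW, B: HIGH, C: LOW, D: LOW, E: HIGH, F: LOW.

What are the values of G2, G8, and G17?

G1 = D NAND C = LOW NAND LOW = HIGH
G2 = A NOR E = LOW NOR HIGH = LOW
G3 = E OR F = HIGH OR LOW = HIGH
G4 = G2 XNOR G1 = LOW XNOR HIGH = LOW
G5 = E XOR G1 = HIGH XOR HIGH = LOW
G7 = NOT G1 = NOT HIGH = LOW
G8 = G3 XOR G7 = HIGH XOR LOW = HIGH
G10 = G5 OR B OR G1 = LOW OR HIGH OR HIGH = HIGH
G12 = G4 XOR G5 = LOW XOR LOW = LOW
G17 = G10 XOR G12 = HIGH XOR LOW = HIGH

G2 = LOW; G8 = HIGH; G17 = HIGH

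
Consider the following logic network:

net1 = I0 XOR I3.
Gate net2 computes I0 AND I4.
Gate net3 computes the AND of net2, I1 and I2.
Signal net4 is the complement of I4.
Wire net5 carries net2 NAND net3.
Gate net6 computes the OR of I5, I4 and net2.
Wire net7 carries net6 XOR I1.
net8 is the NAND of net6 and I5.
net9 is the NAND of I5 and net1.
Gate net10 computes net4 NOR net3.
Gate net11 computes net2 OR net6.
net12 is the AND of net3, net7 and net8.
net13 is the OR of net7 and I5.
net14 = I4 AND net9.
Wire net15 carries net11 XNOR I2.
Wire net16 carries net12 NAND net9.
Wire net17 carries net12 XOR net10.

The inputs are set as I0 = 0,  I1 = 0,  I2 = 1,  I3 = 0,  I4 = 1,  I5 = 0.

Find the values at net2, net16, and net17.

net2 = 0  net16 = 1  net17 = 1

net1 = I0 XOR I3 = 0 XOR 0 = 0
net2 = I0 AND I4 = 0 AND 1 = 0
net3 = net2 AND I1 AND I2 = 0 AND 0 AND 1 = 0
net4 = NOT I4 = NOT 1 = 0
net6 = I5 OR I4 OR net2 = 0 OR 1 OR 0 = 1
net7 = net6 XOR I1 = 1 XOR 0 = 1
net8 = net6 NAND I5 = 1 NAND 0 = 1
net9 = I5 NAND net1 = 0 NAND 0 = 1
net10 = net4 NOR net3 = 0 NOR 0 = 1
net12 = net3 AND net7 AND net8 = 0 AND 1 AND 1 = 0
net16 = net12 NAND net9 = 0 NAND 1 = 1
net17 = net12 XOR net10 = 0 XOR 1 = 1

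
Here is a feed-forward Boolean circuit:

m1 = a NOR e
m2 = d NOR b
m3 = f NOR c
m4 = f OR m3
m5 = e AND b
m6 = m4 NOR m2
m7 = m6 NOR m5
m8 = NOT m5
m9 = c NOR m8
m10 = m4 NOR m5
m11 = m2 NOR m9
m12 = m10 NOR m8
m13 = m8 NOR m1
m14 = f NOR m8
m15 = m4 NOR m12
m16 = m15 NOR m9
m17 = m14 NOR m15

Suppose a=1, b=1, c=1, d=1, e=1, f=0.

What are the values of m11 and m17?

m11 = 1, m17 = 0

m2 = d NOR b = 1 NOR 1 = 0
m3 = f NOR c = 0 NOR 1 = 0
m4 = f OR m3 = 0 OR 0 = 0
m5 = e AND b = 1 AND 1 = 1
m8 = NOT m5 = NOT 1 = 0
m9 = c NOR m8 = 1 NOR 0 = 0
m10 = m4 NOR m5 = 0 NOR 1 = 0
m11 = m2 NOR m9 = 0 NOR 0 = 1
m12 = m10 NOR m8 = 0 NOR 0 = 1
m14 = f NOR m8 = 0 NOR 0 = 1
m15 = m4 NOR m12 = 0 NOR 1 = 0
m17 = m14 NOR m15 = 1 NOR 0 = 0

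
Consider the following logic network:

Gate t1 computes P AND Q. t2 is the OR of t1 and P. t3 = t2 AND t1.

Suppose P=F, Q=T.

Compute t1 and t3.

t1 = F; t3 = F

t1 = P AND Q = F AND T = F
t2 = t1 OR P = F OR F = F
t3 = t2 AND t1 = F AND F = F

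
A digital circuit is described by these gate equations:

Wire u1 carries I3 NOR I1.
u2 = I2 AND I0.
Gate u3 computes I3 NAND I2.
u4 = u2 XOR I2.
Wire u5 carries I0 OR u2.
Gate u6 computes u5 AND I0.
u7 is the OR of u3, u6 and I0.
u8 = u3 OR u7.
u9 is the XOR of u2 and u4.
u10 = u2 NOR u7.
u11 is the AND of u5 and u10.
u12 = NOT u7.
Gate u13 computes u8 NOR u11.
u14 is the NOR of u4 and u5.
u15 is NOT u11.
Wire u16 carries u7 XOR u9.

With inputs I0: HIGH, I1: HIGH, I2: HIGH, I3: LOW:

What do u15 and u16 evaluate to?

u2 = I2 AND I0 = HIGH AND HIGH = HIGH
u3 = I3 NAND I2 = LOW NAND HIGH = HIGH
u4 = u2 XOR I2 = HIGH XOR HIGH = LOW
u5 = I0 OR u2 = HIGH OR HIGH = HIGH
u6 = u5 AND I0 = HIGH AND HIGH = HIGH
u7 = u3 OR u6 OR I0 = HIGH OR HIGH OR HIGH = HIGH
u9 = u2 XOR u4 = HIGH XOR LOW = HIGH
u10 = u2 NOR u7 = HIGH NOR HIGH = LOW
u11 = u5 AND u10 = HIGH AND LOW = LOW
u15 = NOT u11 = NOT LOW = HIGH
u16 = u7 XOR u9 = HIGH XOR HIGH = LOW

u15 = HIGH, u16 = LOW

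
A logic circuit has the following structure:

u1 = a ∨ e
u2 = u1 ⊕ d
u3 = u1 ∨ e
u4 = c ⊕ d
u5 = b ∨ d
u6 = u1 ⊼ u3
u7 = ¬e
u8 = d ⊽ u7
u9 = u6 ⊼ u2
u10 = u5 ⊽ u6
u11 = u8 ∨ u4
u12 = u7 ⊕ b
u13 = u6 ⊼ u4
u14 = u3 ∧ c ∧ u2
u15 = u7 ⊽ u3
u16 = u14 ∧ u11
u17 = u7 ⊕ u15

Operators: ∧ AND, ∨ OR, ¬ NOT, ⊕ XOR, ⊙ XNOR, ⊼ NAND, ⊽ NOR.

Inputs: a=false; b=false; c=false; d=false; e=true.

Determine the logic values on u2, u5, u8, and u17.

u1 = a OR e = false OR true = true
u2 = u1 XOR d = true XOR false = true
u3 = u1 OR e = true OR true = true
u5 = b OR d = false OR false = false
u7 = NOT e = NOT true = false
u8 = d NOR u7 = false NOR false = true
u15 = u7 NOR u3 = false NOR true = false
u17 = u7 XOR u15 = false XOR false = false

u2 = true, u5 = false, u8 = true, u17 = false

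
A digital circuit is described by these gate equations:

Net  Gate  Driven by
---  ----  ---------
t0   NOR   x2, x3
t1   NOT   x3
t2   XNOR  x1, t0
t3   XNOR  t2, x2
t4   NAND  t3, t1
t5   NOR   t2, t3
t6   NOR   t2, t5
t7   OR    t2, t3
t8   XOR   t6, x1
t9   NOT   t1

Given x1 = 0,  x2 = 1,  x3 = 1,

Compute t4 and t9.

t4 = 1  t9 = 1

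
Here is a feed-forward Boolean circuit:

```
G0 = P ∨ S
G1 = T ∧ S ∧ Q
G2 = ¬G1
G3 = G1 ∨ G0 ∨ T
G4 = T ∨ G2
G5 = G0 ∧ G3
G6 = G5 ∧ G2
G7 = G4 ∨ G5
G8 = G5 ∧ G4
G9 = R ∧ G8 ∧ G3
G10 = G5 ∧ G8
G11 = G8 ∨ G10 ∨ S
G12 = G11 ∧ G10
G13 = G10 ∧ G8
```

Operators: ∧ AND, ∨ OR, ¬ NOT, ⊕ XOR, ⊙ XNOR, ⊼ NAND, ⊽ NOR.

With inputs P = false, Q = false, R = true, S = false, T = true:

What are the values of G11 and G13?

G11 = false; G13 = false

G0 = P OR S = false OR false = false
G1 = T AND S AND Q = true AND false AND false = false
G2 = NOT G1 = NOT false = true
G3 = G1 OR G0 OR T = false OR false OR true = true
G4 = T OR G2 = true OR true = true
G5 = G0 AND G3 = false AND true = false
G8 = G5 AND G4 = false AND true = false
G10 = G5 AND G8 = false AND false = false
G11 = G8 OR G10 OR S = false OR false OR false = false
G13 = G10 AND G8 = false AND false = false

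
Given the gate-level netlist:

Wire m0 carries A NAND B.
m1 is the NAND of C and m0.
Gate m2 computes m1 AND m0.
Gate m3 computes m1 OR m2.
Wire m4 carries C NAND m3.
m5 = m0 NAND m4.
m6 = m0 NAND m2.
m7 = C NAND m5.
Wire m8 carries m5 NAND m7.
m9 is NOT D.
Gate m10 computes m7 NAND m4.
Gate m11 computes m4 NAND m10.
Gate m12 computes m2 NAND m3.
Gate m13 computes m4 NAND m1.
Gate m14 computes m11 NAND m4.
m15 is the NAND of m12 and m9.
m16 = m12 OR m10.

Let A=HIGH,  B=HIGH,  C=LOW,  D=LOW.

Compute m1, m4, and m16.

m1 = HIGH  m4 = HIGH  m16 = HIGH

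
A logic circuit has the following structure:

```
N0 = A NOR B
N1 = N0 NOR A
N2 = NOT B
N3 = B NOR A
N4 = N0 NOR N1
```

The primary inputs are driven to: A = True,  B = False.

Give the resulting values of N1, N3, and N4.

N1 = False; N3 = False; N4 = True

N0 = A NOR B = True NOR False = False
N1 = N0 NOR A = False NOR True = False
N3 = B NOR A = False NOR True = False
N4 = N0 NOR N1 = False NOR False = True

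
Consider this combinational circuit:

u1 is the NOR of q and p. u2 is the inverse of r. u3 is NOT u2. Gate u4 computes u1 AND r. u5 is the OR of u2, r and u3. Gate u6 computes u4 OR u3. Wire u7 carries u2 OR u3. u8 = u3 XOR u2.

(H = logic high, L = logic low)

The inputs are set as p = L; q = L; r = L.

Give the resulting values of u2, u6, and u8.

u1 = q NOR p = L NOR L = H
u2 = NOT r = NOT L = H
u3 = NOT u2 = NOT H = L
u4 = u1 AND r = H AND L = L
u6 = u4 OR u3 = L OR L = L
u8 = u3 XOR u2 = L XOR H = H

u2 = H, u6 = L, u8 = H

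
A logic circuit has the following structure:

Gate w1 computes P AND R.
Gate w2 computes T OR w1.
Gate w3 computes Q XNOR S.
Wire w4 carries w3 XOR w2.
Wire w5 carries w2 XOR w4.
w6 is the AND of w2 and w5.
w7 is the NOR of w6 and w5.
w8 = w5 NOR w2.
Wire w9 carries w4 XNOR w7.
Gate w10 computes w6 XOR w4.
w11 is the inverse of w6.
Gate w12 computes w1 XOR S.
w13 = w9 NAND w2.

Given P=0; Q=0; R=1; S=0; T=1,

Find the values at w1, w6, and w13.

w1 = P AND R = 0 AND 1 = 0
w2 = T OR w1 = 1 OR 0 = 1
w3 = Q XNOR S = 0 XNOR 0 = 1
w4 = w3 XOR w2 = 1 XOR 1 = 0
w5 = w2 XOR w4 = 1 XOR 0 = 1
w6 = w2 AND w5 = 1 AND 1 = 1
w7 = w6 NOR w5 = 1 NOR 1 = 0
w9 = w4 XNOR w7 = 0 XNOR 0 = 1
w13 = w9 NAND w2 = 1 NAND 1 = 0

w1 = 0, w6 = 1, w13 = 0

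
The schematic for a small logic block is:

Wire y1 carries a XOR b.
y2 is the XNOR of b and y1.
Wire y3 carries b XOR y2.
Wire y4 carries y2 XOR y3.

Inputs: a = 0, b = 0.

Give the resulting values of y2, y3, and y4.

y2 = 1  y3 = 1  y4 = 0

y1 = a XOR b = 0 XOR 0 = 0
y2 = b XNOR y1 = 0 XNOR 0 = 1
y3 = b XOR y2 = 0 XOR 1 = 1
y4 = y2 XOR y3 = 1 XOR 1 = 0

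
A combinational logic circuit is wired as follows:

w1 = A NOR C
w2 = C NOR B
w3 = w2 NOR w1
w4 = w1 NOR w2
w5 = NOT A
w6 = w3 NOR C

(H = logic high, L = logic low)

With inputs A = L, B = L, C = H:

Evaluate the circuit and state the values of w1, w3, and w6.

w1 = L, w3 = H, w6 = L

w1 = A NOR C = L NOR H = L
w2 = C NOR B = H NOR L = L
w3 = w2 NOR w1 = L NOR L = H
w6 = w3 NOR C = H NOR H = L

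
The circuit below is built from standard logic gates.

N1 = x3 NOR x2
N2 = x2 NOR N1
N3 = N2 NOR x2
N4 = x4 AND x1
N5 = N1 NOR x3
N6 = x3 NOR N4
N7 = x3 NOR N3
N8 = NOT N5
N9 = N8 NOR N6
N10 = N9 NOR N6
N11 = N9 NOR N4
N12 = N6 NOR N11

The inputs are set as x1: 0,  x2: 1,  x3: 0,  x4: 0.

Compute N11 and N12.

N11 = 1  N12 = 0

N1 = x3 NOR x2 = 0 NOR 1 = 0
N4 = x4 AND x1 = 0 AND 0 = 0
N5 = N1 NOR x3 = 0 NOR 0 = 1
N6 = x3 NOR N4 = 0 NOR 0 = 1
N8 = NOT N5 = NOT 1 = 0
N9 = N8 NOR N6 = 0 NOR 1 = 0
N11 = N9 NOR N4 = 0 NOR 0 = 1
N12 = N6 NOR N11 = 1 NOR 1 = 0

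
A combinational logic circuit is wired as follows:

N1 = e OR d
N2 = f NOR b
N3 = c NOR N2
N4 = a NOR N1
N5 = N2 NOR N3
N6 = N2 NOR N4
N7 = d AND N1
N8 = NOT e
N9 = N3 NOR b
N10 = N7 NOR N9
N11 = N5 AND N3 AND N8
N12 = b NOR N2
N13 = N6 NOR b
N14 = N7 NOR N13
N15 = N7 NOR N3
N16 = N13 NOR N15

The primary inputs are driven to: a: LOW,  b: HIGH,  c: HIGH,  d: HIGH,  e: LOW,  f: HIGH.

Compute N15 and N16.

N15 = LOW, N16 = HIGH

N1 = e OR d = LOW OR HIGH = HIGH
N2 = f NOR b = HIGH NOR HIGH = LOW
N3 = c NOR N2 = HIGH NOR LOW = LOW
N4 = a NOR N1 = LOW NOR HIGH = LOW
N6 = N2 NOR N4 = LOW NOR LOW = HIGH
N7 = d AND N1 = HIGH AND HIGH = HIGH
N13 = N6 NOR b = HIGH NOR HIGH = LOW
N15 = N7 NOR N3 = HIGH NOR LOW = LOW
N16 = N13 NOR N15 = LOW NOR LOW = HIGH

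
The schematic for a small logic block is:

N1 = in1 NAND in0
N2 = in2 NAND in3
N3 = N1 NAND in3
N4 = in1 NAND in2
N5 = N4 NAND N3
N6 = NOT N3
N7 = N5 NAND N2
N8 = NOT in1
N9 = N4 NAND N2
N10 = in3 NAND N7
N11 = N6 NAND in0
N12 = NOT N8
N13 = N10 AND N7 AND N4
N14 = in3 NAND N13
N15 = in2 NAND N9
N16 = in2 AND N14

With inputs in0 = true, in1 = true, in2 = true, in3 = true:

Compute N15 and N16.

N15 = false; N16 = true

N1 = in1 NAND in0 = true NAND true = false
N2 = in2 NAND in3 = true NAND true = false
N3 = N1 NAND in3 = false NAND true = true
N4 = in1 NAND in2 = true NAND true = false
N5 = N4 NAND N3 = false NAND true = true
N7 = N5 NAND N2 = true NAND false = true
N9 = N4 NAND N2 = false NAND false = true
N10 = in3 NAND N7 = true NAND true = false
N13 = N10 AND N7 AND N4 = false AND true AND false = false
N14 = in3 NAND N13 = true NAND false = true
N15 = in2 NAND N9 = true NAND true = false
N16 = in2 AND N14 = true AND true = true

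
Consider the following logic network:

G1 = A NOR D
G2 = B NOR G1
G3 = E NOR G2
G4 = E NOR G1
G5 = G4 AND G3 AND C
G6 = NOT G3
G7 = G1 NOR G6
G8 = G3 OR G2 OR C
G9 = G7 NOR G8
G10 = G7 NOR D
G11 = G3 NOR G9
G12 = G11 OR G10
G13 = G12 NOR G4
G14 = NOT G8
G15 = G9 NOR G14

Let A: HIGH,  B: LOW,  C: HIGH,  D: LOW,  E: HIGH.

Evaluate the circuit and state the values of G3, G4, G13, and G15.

G1 = A NOR D = HIGH NOR LOW = LOW
G2 = B NOR G1 = LOW NOR LOW = HIGH
G3 = E NOR G2 = HIGH NOR HIGH = LOW
G4 = E NOR G1 = HIGH NOR LOW = LOW
G6 = NOT G3 = NOT LOW = HIGH
G7 = G1 NOR G6 = LOW NOR HIGH = LOW
G8 = G3 OR G2 OR C = LOW OR HIGH OR HIGH = HIGH
G9 = G7 NOR G8 = LOW NOR HIGH = LOW
G10 = G7 NOR D = LOW NOR LOW = HIGH
G11 = G3 NOR G9 = LOW NOR LOW = HIGH
G12 = G11 OR G10 = HIGH OR HIGH = HIGH
G13 = G12 NOR G4 = HIGH NOR LOW = LOW
G14 = NOT G8 = NOT HIGH = LOW
G15 = G9 NOR G14 = LOW NOR LOW = HIGH

G3 = LOW, G4 = LOW, G13 = LOW, G15 = HIGH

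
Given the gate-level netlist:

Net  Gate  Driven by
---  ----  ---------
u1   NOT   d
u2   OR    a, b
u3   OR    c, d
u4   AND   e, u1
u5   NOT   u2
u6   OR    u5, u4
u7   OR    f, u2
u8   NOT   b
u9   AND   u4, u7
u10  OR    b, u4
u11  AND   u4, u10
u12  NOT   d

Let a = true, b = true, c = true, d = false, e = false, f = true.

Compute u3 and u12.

u3 = c OR d = true OR false = true
u12 = NOT d = NOT false = true

u3 = true, u12 = true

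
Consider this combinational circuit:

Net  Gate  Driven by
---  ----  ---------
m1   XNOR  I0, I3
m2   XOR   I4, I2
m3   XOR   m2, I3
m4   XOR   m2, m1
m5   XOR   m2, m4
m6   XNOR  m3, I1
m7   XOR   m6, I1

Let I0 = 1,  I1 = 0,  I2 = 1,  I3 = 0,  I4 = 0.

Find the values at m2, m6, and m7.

m2 = 1, m6 = 0, m7 = 0

m2 = I4 XOR I2 = 0 XOR 1 = 1
m3 = m2 XOR I3 = 1 XOR 0 = 1
m6 = m3 XNOR I1 = 1 XNOR 0 = 0
m7 = m6 XOR I1 = 0 XOR 0 = 0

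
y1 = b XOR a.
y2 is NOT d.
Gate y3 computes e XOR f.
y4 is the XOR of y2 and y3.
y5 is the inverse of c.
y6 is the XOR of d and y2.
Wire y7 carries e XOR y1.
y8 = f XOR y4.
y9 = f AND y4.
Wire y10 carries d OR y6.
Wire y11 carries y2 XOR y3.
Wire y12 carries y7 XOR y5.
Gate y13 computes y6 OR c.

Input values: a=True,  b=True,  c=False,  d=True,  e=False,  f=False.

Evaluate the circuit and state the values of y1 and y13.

y1 = b XOR a = True XOR True = False
y2 = NOT d = NOT True = False
y6 = d XOR y2 = True XOR False = True
y13 = y6 OR c = True OR False = True

y1 = False, y13 = True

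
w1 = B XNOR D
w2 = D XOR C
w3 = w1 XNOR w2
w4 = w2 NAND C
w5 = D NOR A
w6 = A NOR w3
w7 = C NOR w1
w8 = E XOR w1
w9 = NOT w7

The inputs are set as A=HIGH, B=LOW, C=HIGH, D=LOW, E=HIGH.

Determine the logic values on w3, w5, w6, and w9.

w1 = B XNOR D = LOW XNOR LOW = HIGH
w2 = D XOR C = LOW XOR HIGH = HIGH
w3 = w1 XNOR w2 = HIGH XNOR HIGH = HIGH
w5 = D NOR A = LOW NOR HIGH = LOW
w6 = A NOR w3 = HIGH NOR HIGH = LOW
w7 = C NOR w1 = HIGH NOR HIGH = LOW
w9 = NOT w7 = NOT LOW = HIGH

w3 = HIGH, w5 = LOW, w6 = LOW, w9 = HIGH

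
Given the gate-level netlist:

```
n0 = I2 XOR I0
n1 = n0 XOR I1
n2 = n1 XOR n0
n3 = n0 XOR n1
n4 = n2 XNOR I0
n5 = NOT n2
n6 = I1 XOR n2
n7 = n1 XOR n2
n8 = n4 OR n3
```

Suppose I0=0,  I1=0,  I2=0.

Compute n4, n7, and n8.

n4 = 1  n7 = 0  n8 = 1

n0 = I2 XOR I0 = 0 XOR 0 = 0
n1 = n0 XOR I1 = 0 XOR 0 = 0
n2 = n1 XOR n0 = 0 XOR 0 = 0
n3 = n0 XOR n1 = 0 XOR 0 = 0
n4 = n2 XNOR I0 = 0 XNOR 0 = 1
n7 = n1 XOR n2 = 0 XOR 0 = 0
n8 = n4 OR n3 = 1 OR 0 = 1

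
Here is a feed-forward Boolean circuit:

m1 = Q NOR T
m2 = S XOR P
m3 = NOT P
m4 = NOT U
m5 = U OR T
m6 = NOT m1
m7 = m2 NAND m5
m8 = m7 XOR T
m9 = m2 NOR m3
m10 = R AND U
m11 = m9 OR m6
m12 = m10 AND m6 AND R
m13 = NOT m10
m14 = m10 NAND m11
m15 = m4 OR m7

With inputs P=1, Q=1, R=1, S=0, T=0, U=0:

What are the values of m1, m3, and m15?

m1 = Q NOR T = 1 NOR 0 = 0
m2 = S XOR P = 0 XOR 1 = 1
m3 = NOT P = NOT 1 = 0
m4 = NOT U = NOT 0 = 1
m5 = U OR T = 0 OR 0 = 0
m7 = m2 NAND m5 = 1 NAND 0 = 1
m15 = m4 OR m7 = 1 OR 1 = 1

m1 = 0; m3 = 0; m15 = 1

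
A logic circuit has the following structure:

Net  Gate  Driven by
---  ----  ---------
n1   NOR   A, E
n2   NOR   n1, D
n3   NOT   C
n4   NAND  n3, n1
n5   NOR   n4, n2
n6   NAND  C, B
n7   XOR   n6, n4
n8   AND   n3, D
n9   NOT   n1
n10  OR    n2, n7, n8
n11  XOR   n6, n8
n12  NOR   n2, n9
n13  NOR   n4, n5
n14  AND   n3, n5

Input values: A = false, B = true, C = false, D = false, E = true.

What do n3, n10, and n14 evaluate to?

n1 = A NOR E = false NOR true = false
n2 = n1 NOR D = false NOR false = true
n3 = NOT C = NOT false = true
n4 = n3 NAND n1 = true NAND false = true
n5 = n4 NOR n2 = true NOR true = false
n6 = C NAND B = false NAND true = true
n7 = n6 XOR n4 = true XOR true = false
n8 = n3 AND D = true AND false = false
n10 = n2 OR n7 OR n8 = true OR false OR false = true
n14 = n3 AND n5 = true AND false = false

n3 = true  n10 = true  n14 = false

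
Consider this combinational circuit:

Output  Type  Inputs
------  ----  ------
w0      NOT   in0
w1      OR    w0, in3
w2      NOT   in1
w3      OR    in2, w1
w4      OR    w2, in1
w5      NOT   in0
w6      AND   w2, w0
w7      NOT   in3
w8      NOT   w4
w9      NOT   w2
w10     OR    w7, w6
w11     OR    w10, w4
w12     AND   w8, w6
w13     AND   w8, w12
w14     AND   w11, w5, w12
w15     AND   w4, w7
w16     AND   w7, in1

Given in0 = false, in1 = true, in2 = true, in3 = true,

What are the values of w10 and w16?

w0 = NOT in0 = NOT false = true
w2 = NOT in1 = NOT true = false
w6 = w2 AND w0 = false AND true = false
w7 = NOT in3 = NOT true = false
w10 = w7 OR w6 = false OR false = false
w16 = w7 AND in1 = false AND true = false

w10 = false  w16 = false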